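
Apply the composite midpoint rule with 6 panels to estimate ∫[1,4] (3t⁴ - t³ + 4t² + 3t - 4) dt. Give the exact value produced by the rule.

h = (4 − 1)/6 = 0.5.
Midpoints m₁,…,m₆ = 1.25, 1.75, 2.25, 2.75, 3.25, 3.75.
f(m₁)=11.37109375, f(m₂)=36.27734375, f(m₃)=88.49609375, f(m₄)=185.27734375, f(m₅)=348.37109375, f(m₆)=604.02734375.
h·[f(m₁) + f(m₂) + f(m₃) + f(m₄) + f(m₅) + f(m₆)] = 0.5·(1273.8203125) = 636.91015625.

636.91015625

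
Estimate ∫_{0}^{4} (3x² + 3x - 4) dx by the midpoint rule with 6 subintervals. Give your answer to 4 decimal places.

h = (4 − 0)/6 = 0.666667.
Midpoints m₁,…,m₆ = 0.333333, 1, 1.666667, 2.333333, 3, 3.666667.
f(m₁)=-2.666667, f(m₂)=2, f(m₃)=9.333333, f(m₄)=19.333333, f(m₅)=32, f(m₆)=47.333333.
h·[f(m₁) + f(m₂) + f(m₃) + f(m₄) + f(m₅) + f(m₆)] = 0.666667·(107.333333) = 71.5556.

71.5556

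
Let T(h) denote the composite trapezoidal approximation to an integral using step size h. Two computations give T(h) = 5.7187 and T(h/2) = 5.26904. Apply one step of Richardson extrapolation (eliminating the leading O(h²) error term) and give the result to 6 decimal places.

R = (4·T(h/2) − T(h)) / 3 = (4·5.26904 − 5.7187)/3 = (15.35746)/3 = 5.119153.

5.119153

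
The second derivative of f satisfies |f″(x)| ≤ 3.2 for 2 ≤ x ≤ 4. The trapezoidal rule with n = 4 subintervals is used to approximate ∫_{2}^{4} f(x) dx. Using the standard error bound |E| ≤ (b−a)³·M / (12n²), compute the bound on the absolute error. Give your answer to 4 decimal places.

0.1333

|E| ≤ (2)³·3.2 / (12·4²) = 25.6/192 = 0.1333.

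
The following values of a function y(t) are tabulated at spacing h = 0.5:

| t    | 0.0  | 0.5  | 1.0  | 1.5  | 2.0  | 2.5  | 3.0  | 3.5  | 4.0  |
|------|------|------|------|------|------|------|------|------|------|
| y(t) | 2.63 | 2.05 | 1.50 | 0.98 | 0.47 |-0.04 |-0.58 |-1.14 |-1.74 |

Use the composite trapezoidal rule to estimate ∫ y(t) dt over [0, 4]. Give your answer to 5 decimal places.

1.84250

h = 0.5, n = 8.
(h/2)·[y₀ + 2y₁ + 2y₂ + 2y₃ + 2y₄ + 2y₅ + 2y₆ + 2y₇ + y₈] = 0.25·(7.37) = 1.84250.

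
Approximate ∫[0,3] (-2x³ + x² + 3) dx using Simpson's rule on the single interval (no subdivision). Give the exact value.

-22.5

S = (b−a)/6 · [f(0) + 4f(1.5) + f(3)] = 0.5·[3 + 4·(-1.5) + (-42)] = -22.5.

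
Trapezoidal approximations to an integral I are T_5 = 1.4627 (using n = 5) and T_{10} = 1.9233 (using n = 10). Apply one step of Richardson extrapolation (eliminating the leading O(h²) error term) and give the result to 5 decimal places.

2.07683

R = (4·T_{10} − T_5) / 3 = (4·1.9233 − 1.4627)/3 = (6.2305)/3 = 2.07683.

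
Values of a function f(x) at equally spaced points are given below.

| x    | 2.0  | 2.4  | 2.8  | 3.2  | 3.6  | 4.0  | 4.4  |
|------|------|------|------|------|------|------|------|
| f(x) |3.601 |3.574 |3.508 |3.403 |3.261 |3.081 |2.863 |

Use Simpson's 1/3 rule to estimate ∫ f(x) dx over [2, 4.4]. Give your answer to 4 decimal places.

8.0312

h = 0.4, n = 6.
(h/3)·[y₀ + 4y₁ + 2y₂ + 4y₃ + 2y₄ + 4y₅ + y₆] = 0.133333·(60.234) = 8.0312.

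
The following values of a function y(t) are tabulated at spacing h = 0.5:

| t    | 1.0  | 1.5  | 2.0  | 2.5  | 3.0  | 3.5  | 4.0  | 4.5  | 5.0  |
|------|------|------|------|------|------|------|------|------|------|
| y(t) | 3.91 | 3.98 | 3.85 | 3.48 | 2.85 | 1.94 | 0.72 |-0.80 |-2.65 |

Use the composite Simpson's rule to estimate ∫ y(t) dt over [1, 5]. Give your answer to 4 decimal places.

h = 0.5, n = 8.
(h/3)·[y₀ + 4y₁ + 2y₂ + 4y₃ + 2y₄ + 4y₅ + 2y₆ + 4y₇ + y₈] = 0.166667·(50.50) = 8.4167.

8.4167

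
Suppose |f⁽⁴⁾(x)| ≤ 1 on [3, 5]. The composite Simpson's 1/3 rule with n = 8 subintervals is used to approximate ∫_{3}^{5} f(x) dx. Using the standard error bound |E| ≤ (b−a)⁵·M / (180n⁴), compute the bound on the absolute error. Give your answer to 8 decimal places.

0.00004340

|E| ≤ (2)⁵·1 / (180·8⁴) = 32/737280 = 0.00004340.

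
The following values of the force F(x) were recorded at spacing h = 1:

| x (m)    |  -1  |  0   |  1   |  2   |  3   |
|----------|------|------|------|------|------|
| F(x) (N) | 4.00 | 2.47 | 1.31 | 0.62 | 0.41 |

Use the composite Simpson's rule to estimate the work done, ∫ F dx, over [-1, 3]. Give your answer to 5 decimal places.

6.46333

h = 1, n = 4.
(h/3)·[y₀ + 4y₁ + 2y₂ + 4y₃ + y₄] = 0.333333·(19.39) = 6.46333.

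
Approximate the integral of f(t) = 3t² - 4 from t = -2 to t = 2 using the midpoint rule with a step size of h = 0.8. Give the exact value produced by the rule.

h = (2 − (-2))/5 = 0.8.
Midpoints m₁,…,m₅ = -1.6, -0.8, 0, 0.8, 1.6.
f(m₁)=3.68, f(m₂)=-2.08, f(m₃)=-4, f(m₄)=-2.08, f(m₅)=3.68.
h·[f(m₁) + f(m₂) + f(m₃) + f(m₄) + f(m₅)] = 0.8·(-0.8) = -0.64.

-0.64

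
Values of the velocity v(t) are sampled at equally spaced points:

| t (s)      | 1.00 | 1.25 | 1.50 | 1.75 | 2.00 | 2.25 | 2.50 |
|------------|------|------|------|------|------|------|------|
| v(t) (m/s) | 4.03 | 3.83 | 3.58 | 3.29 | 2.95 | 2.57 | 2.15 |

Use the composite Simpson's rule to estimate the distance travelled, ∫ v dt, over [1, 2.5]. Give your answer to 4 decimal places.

h = 0.25, n = 6.
(h/3)·[y₀ + 4y₁ + 2y₂ + 4y₃ + 2y₄ + 4y₅ + y₆] = 0.083333·(58.00) = 4.8333.

4.8333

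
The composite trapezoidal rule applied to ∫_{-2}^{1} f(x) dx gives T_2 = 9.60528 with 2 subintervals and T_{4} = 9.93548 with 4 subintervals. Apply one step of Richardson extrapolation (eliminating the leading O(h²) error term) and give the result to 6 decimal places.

10.045547

R = (4·T_{4} − T_2) / 3 = (4·9.93548 − 9.60528)/3 = (30.13664)/3 = 10.045547.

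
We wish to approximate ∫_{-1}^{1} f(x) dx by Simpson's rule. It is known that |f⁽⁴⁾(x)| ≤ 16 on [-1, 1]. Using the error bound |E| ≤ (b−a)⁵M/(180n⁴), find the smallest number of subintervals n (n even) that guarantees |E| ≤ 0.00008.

14

Need 512/(180n⁴) ≤ 0.00008.
n⁴ ≥ 512/(180·0.00008) = 35555.6 ⇒ n ≥ 13.7318, so the smallest even n is 14. (n must be even for Simpson's rule.)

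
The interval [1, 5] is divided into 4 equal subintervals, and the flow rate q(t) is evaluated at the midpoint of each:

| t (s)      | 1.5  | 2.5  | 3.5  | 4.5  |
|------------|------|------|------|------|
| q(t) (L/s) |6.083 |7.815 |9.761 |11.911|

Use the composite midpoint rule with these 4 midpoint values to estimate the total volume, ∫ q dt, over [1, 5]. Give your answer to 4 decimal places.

h = 1, n = 4.
h·[y(m₁) + y(m₂) + y(m₃) + y(m₄)] = 1·(35.570) = 35.5700.

35.5700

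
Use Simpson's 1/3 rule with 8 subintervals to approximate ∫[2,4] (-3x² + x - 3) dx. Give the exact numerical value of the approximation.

-56

h = (4 − 2)/8 = 0.25.
Nodes x₀,…,x₈ = 2, 2.25, 2.5, 2.75, 3, 3.25, 3.5, 3.75, 4.
f(x) = -3x² + x - 3: f₀=-13, f₁=-15.9375, f₂=-19.25, f₃=-22.9375, f₄=-27, f₅=-31.4375, f₆=-36.25, f₇=-41.4375, f₈=-47.
(h/3)·[f₀ + 4f₁ + 2f₂ + 4f₃ + 2f₄ + 4f₅ + 2f₆ + 4f₇ + f₈] = 0.083333·(-672) = -56.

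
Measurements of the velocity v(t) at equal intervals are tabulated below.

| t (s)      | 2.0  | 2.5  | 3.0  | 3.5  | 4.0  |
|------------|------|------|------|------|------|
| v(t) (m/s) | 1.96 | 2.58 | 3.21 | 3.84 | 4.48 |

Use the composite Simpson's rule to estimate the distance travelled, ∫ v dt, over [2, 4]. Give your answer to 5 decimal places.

h = 0.5, n = 4.
(h/3)·[y₀ + 4y₁ + 2y₂ + 4y₃ + y₄] = 0.166667·(38.54) = 6.42333.

6.42333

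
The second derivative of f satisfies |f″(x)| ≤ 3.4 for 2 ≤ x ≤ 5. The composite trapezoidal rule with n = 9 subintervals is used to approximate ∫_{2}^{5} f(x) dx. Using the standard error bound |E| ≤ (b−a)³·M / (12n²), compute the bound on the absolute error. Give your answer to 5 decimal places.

|E| ≤ (3)³·3.4 / (12·9²) = 91.8/972 = 0.09444.

0.09444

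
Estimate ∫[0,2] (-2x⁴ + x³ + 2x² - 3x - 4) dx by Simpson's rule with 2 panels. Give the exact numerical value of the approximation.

h = (2 − 0)/2 = 1.
Nodes x₀,…,x₂ = 0, 1, 2.
f(x) = -2x⁴ + x³ + 2x² - 3x - 4: f₀=-4, f₁=-6, f₂=-26.
(h/3)·[f₀ + 4f₁ + f₂] = 0.333333·(-54) = -18.

-18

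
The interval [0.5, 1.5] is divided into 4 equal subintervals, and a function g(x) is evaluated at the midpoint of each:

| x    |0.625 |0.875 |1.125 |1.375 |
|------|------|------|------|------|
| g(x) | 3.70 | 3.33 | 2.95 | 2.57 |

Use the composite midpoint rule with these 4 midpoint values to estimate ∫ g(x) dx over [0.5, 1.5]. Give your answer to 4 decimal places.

3.1375

h = 0.25, n = 4.
h·[y(m₁) + y(m₂) + y(m₃) + y(m₄)] = 0.25·(12.55) = 3.1375.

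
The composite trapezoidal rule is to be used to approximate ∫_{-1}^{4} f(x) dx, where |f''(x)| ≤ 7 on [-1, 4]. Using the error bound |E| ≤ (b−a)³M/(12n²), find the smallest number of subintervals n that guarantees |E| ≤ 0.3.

Need 875/(12n²) ≤ 0.3.
n² ≥ 875/(12·0.3) = 243.056 ⇒ n ≥ 15.5902, so the smallest n is 16.

16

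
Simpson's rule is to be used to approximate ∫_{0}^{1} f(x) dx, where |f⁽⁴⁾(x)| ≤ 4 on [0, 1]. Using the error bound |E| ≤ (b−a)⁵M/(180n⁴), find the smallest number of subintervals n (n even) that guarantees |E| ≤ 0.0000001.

22

Need 4/(180n⁴) ≤ 0.0000001.
n⁴ ≥ 4/(180·0.0000001) = 222222 ⇒ n ≥ 21.7119, so the smallest even n is 22. (n must be even for Simpson's rule.)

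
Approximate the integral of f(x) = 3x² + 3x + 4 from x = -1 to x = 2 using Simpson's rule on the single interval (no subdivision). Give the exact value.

25.5

S = (b−a)/6 · [f(-1) + 4f(0.5) + f(2)] = 0.5·[4 + 4·6.25 + 22] = 25.5.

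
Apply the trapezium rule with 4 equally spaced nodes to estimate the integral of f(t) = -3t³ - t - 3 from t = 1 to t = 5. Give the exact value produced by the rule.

-524

h = (5 − 1)/3 = 1.333333.
Nodes t₀,…,t₃ = 1, 2.333333, 3.666667, 5.
f(t) = -3t³ - t - 3: f₀=-7, f₁=-43.444444, f₂=-154.555556, f₃=-383.
(h/2)·[f₀ + 2f₁ + 2f₂ + f₃] = 0.666667·(-786) = -524.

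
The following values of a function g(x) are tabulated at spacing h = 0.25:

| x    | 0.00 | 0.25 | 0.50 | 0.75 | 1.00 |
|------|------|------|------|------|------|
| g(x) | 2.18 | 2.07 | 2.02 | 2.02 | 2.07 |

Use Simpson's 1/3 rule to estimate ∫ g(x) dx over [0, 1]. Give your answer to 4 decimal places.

2.0542

h = 0.25, n = 4.
(h/3)·[y₀ + 4y₁ + 2y₂ + 4y₃ + y₄] = 0.083333·(24.65) = 2.0542.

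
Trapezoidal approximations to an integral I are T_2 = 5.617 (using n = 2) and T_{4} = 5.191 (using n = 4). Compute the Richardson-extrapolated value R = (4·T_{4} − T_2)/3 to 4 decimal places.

R = (4·T_{4} − T_2) / 3 = (4·5.191 − 5.617)/3 = (15.147)/3 = 5.0490.

5.0490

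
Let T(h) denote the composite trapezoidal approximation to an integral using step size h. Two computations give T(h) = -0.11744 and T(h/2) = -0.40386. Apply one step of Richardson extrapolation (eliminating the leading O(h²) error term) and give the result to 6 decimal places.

R = (4·T(h/2) − T(h)) / 3 = (4·(-0.40386) − (-0.11744))/3 = (-1.49800)/3 = -0.499333.

-0.499333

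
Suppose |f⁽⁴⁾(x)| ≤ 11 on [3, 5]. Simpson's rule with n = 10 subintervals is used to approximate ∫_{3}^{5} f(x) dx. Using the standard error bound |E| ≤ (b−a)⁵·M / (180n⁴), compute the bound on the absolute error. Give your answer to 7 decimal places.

|E| ≤ (2)⁵·11 / (180·10⁴) = 352/1800000 = 0.0001956.

0.0001956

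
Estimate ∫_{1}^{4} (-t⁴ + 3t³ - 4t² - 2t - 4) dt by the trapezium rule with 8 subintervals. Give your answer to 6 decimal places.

-126.000366

h = (4 − 1)/8 = 0.375.
Nodes t₀,…,t₈ = 1, 1.375, 1.75, 2.125, 2.5, 2.875, 3.25, 3.625, 4.
f(t) = -t⁴ + 3t³ - 4t² - 2t - 4: f₀=-8, f₁=-10.088134765625, f₂=-13.05078125, f₃=-17.916259765625, f₄=-26.1875, f₅=-39.842041015625, f₆=-61.33203125, f₇=-93.584228515625, f₈=-140.
(h/2)·[f₀ + 2f₁ + 2f₂ + 2f₃ + 2f₄ + 2f₅ + 2f₆ + 2f₇ + f₈] = 0.1875·(-672.001953125) = -126.000366.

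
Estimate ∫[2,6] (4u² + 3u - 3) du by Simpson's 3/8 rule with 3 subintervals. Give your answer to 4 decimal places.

313.3333

h = (6 − 2)/3 = 1.333333.
Nodes u₀,…,u₃ = 2, 3.333333, 4.666667, 6.
f(u) = 4u² + 3u - 3: f₀=19, f₁=51.444444, f₂=98.111111, f₃=159.
(3h/8)·[f₀ + 3f₁ + 3f₂ + f₃] = 0.5·(626.666667) = 313.3333.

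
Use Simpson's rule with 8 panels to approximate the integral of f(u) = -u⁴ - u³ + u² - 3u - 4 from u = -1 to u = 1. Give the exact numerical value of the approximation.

-7.734375

h = (1 − (-1))/8 = 0.25.
Nodes u₀,…,u₈ = -1, -0.75, -0.5, -0.25, 0, 0.25, 0.5, 0.75, 1.
f(u) = -u⁴ - u³ + u² - 3u - 4: f₀=0, f₁=-1.08203125, f₂=-2.1875, f₃=-3.17578125, f₄=-4, f₅=-4.70703125, f₆=-5.4375, f₇=-6.42578125, f₈=-8.
(h/3)·[f₀ + 4f₁ + 2f₂ + 4f₃ + 2f₄ + 4f₅ + 2f₆ + 4f₇ + f₈] = 0.083333·(-92.8125) = -7.734375.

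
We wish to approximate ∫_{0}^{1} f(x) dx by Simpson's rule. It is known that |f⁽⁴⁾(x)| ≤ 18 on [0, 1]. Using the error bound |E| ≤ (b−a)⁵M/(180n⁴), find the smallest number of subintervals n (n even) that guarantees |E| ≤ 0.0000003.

26

Need 18/(180n⁴) ≤ 0.0000003.
n⁴ ≥ 18/(180·0.0000003) = 333333 ⇒ n ≥ 24.0281, so the smallest even n is 26. (n must be even for Simpson's rule.)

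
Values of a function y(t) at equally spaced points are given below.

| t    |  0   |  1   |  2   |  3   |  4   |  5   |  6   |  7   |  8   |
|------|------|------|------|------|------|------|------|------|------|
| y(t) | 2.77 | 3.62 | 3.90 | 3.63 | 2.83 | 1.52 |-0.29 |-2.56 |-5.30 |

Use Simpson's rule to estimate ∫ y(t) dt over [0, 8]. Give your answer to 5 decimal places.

h = 1, n = 8.
(h/3)·[y₀ + 4y₁ + 2y₂ + 4y₃ + 2y₄ + 4y₅ + 2y₆ + 4y₇ + y₈] = 0.333333·(35.19) = 11.73000.

11.73000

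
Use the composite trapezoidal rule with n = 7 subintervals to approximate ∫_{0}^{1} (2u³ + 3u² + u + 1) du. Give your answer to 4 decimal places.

h = (1 − 0)/7 = 0.142857.
Nodes u₀,…,u₇ = 0, 0.142857, 0.285714, 0.428571, 0.571429, 0.714286, 0.857143, 1.
f(u) = 2u³ + 3u² + u + 1: f₀=1, f₁=1.209913, f₂=1.577259, f₃=2.137026, f₄=2.924198, f₅=3.973761, f₆=5.320700, f₇=7.
(h/2)·[f₀ + 2f₁ + 2f₂ + 2f₃ + 2f₄ + 2f₅ + 2f₆ + f₇] = 0.071429·(42.285714) = 3.0204.

3.0204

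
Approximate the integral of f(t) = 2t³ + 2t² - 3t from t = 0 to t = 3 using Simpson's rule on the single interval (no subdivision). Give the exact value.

S = (b−a)/6 · [f(0) + 4f(1.5) + f(3)] = 0.5·[0 + 4·6.75 + 63] = 45.

45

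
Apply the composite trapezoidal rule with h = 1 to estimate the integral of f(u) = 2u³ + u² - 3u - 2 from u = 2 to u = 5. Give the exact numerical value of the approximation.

h = (5 − 2)/3 = 1.
Nodes u₀,…,u₃ = 2, 3, 4, 5.
f(u) = 2u³ + u² - 3u - 2: f₀=12, f₁=52, f₂=130, f₃=258.
(h/2)·[f₀ + 2f₁ + 2f₂ + f₃] = 0.5·(634) = 317.

317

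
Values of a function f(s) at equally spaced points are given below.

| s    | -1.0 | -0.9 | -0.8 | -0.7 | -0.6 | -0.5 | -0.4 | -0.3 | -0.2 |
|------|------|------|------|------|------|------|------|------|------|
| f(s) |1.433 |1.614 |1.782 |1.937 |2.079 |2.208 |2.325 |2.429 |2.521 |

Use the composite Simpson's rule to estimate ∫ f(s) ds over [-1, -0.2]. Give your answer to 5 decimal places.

1.63593

h = 0.1, n = 8.
(h/3)·[y₀ + 4y₁ + 2y₂ + 4y₃ + 2y₄ + 4y₅ + 2y₆ + 4y₇ + y₈] = 0.033333·(49.078) = 1.63593.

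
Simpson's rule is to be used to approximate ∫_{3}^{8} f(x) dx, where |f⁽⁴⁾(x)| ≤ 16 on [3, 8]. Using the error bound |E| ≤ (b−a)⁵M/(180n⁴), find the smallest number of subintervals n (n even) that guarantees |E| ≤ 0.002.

Need 50000/(180n⁴) ≤ 0.002.
n⁴ ≥ 50000/(180·0.002) = 138889 ⇒ n ≥ 19.3049, so the smallest even n is 20. (n must be even for Simpson's rule.)

20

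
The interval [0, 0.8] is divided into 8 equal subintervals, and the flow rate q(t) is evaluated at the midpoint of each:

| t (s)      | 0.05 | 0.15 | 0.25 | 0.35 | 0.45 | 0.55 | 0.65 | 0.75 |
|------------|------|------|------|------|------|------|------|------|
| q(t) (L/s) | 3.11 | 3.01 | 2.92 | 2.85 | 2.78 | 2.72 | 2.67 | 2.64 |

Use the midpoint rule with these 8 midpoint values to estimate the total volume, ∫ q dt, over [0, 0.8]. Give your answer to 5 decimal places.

2.27000

h = 0.1, n = 8.
h·[y(m₁) + y(m₂) + y(m₃) + y(m₄) + y(m₅) + y(m₆) + y(m₇) + y(m₈)] = 0.1·(22.70) = 2.27000.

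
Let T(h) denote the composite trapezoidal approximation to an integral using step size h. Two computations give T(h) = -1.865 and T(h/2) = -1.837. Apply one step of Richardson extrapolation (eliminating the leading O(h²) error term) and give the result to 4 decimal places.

R = (4·T(h/2) − T(h)) / 3 = (4·(-1.837) − (-1.865))/3 = (-5.483)/3 = -1.8277.

-1.8277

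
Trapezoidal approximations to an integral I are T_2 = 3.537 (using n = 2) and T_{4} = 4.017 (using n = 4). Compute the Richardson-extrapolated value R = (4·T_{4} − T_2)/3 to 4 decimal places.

R = (4·T_{4} − T_2) / 3 = (4·4.017 − 3.537)/3 = (12.531)/3 = 4.1770.

4.1770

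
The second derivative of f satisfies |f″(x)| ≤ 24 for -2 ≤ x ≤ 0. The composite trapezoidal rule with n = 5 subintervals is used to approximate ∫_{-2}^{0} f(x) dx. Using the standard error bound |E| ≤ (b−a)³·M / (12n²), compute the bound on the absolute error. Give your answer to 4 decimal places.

|E| ≤ (2)³·24 / (12·5²) = 192/300 = 0.6400.

0.6400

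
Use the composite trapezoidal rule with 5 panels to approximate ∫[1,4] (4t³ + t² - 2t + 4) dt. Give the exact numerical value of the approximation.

h = (4 − 1)/5 = 0.6.
Nodes t₀,…,t₅ = 1, 1.6, 2.2, 2.8, 3.4, 4.
f(t) = 4t³ + t² - 2t + 4: f₀=7, f₁=19.744, f₂=47.032, f₃=94.048, f₄=165.976, f₅=268.
(h/2)·[f₀ + 2f₁ + 2f₂ + 2f₃ + 2f₄ + f₅] = 0.3·(928.6) = 278.58.

278.58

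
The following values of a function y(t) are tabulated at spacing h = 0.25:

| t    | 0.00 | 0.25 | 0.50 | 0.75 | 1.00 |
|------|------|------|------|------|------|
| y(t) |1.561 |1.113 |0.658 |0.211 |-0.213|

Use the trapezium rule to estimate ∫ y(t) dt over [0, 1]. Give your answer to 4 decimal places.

h = 0.25, n = 4.
(h/2)·[y₀ + 2y₁ + 2y₂ + 2y₃ + y₄] = 0.125·(5.312) = 0.6640.

0.6640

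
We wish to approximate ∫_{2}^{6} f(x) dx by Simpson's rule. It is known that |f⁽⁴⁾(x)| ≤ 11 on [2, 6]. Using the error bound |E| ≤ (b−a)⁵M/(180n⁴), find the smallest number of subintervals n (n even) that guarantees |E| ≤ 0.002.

14

Need 11264/(180n⁴) ≤ 0.002.
n⁴ ≥ 11264/(180·0.002) = 31288.9 ⇒ n ≥ 13.2999, so the smallest even n is 14. (n must be even for Simpson's rule.)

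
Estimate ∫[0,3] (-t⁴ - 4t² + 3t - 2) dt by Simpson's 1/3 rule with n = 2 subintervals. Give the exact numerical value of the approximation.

-79.125

h = (3 − 0)/2 = 1.5.
Nodes t₀,…,t₂ = 0, 1.5, 3.
f(t) = -t⁴ - 4t² + 3t - 2: f₀=-2, f₁=-11.5625, f₂=-110.
(h/3)·[f₀ + 4f₁ + f₂] = 0.5·(-158.25) = -79.125.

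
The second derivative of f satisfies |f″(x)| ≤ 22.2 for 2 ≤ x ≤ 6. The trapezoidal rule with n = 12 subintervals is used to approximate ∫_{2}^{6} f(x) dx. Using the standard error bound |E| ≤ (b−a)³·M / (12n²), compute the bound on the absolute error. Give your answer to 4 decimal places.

|E| ≤ (4)³·22.2 / (12·12²) = 1420.8/1728 = 0.8222.

0.8222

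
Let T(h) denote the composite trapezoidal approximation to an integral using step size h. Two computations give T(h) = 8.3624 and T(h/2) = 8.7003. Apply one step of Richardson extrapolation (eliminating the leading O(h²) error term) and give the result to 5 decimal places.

R = (4·T(h/2) − T(h)) / 3 = (4·8.7003 − 8.3624)/3 = (26.4388)/3 = 8.81293.

8.81293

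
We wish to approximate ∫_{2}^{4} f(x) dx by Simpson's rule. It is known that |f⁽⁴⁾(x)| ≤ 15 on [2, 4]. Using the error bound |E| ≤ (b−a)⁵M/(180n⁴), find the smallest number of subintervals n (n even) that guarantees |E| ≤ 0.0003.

10

Need 480/(180n⁴) ≤ 0.0003.
n⁴ ≥ 480/(180·0.0003) = 8888.89 ⇒ n ≥ 9.7098, so the smallest even n is 10. (n must be even for Simpson's rule.)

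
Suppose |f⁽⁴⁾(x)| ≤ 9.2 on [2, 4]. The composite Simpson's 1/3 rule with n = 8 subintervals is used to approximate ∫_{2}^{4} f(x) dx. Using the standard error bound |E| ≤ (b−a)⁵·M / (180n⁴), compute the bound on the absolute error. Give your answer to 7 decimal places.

|E| ≤ (2)⁵·9.2 / (180·8⁴) = 294.4/737280 = 0.0003993.

0.0003993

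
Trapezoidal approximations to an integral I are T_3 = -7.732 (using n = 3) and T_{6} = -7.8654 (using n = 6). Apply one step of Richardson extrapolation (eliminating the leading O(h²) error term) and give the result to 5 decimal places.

R = (4·T_{6} − T_3) / 3 = (4·(-7.8654) − (-7.732))/3 = (-23.7296)/3 = -7.90987.

-7.90987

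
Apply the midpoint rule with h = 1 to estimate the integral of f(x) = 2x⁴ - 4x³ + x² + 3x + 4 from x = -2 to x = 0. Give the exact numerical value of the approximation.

28.75

h = (0 − (-2))/2 = 1.
Midpoints m₁,…,m₂ = -1.5, -0.5.
f(m₁)=25.375, f(m₂)=3.375.
h·[f(m₁) + f(m₂)] = 1·(28.75) = 28.75.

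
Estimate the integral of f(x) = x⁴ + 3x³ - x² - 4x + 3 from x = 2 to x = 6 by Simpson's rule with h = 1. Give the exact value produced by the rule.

2388

h = (6 − 2)/4 = 1.
Nodes x₀,…,x₄ = 2, 3, 4, 5, 6.
f(x) = x⁴ + 3x³ - x² - 4x + 3: f₀=31, f₁=144, f₂=419, f₃=958, f₄=1887.
(h/3)·[f₀ + 4f₁ + 2f₂ + 4f₃ + f₄] = 0.333333·(7164) = 2388.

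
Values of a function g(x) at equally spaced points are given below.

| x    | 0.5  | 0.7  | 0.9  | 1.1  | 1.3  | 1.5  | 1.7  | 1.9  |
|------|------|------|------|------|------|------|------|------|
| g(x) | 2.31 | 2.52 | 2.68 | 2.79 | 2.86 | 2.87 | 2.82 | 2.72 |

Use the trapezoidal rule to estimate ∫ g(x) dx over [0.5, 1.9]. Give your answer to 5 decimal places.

3.81100

h = 0.2, n = 7.
(h/2)·[y₀ + 2y₁ + 2y₂ + 2y₃ + 2y₄ + 2y₅ + 2y₆ + y₇] = 0.1·(38.11) = 3.81100.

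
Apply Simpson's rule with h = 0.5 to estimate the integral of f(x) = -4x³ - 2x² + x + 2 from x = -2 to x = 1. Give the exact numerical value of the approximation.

13.5

h = (1 − (-2))/6 = 0.5.
Nodes x₀,…,x₆ = -2, -1.5, -1, -0.5, 0, 0.5, 1.
f(x) = -4x³ - 2x² + x + 2: f₀=24, f₁=9.5, f₂=3, f₃=1.5, f₄=2, f₅=1.5, f₆=-3.
(h/3)·[f₀ + 4f₁ + 2f₂ + 4f₃ + 2f₄ + 4f₅ + f₆] = 0.166667·(81) = 13.5.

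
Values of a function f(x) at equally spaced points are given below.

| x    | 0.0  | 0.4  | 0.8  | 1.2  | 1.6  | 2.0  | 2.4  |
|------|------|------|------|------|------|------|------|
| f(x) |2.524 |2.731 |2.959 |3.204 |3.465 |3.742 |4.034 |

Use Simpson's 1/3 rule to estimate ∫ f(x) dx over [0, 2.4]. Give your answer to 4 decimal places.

h = 0.4, n = 6.
(h/3)·[y₀ + 4y₁ + 2y₂ + 4y₃ + 2y₄ + 4y₅ + y₆] = 0.133333·(58.114) = 7.7485.

7.7485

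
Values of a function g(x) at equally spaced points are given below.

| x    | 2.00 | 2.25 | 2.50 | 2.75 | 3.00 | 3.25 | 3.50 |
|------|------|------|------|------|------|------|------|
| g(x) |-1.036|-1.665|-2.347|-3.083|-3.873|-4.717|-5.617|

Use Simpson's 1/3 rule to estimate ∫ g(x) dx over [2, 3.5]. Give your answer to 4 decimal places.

-4.7461

h = 0.25, n = 6.
(h/3)·[y₀ + 4y₁ + 2y₂ + 4y₃ + 2y₄ + 4y₅ + y₆] = 0.083333·(-56.953) = -4.7461.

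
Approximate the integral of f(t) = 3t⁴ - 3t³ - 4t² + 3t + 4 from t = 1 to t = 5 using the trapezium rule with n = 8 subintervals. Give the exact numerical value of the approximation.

h = (5 − 1)/8 = 0.5.
Nodes t₀,…,t₈ = 1, 1.5, 2, 2.5, 3, 3.5, 4, 4.5, 5.
f(t) = 3t⁴ - 3t³ - 4t² + 3t + 4: f₀=3, f₁=4.5625, f₂=18, f₃=56.8125, f₄=139, f₅=287.0625, f₆=528, f₇=893.3125, f₈=1419.
(h/2)·[f₀ + 2f₁ + 2f₂ + 2f₃ + 2f₄ + 2f₅ + 2f₆ + 2f₇ + f₈] = 0.25·(5275.5) = 1318.875.

1318.875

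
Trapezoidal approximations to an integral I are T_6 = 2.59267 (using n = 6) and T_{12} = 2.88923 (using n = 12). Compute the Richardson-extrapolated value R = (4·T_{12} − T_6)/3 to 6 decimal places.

2.988083

R = (4·T_{12} − T_6) / 3 = (4·2.88923 − 2.59267)/3 = (8.96425)/3 = 2.988083.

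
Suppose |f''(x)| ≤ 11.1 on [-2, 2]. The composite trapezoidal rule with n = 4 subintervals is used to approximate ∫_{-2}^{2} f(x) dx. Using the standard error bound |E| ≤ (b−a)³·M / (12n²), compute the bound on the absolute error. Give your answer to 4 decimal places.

|E| ≤ (4)³·11.1 / (12·4²) = 710.4/192 = 3.7000.

3.7000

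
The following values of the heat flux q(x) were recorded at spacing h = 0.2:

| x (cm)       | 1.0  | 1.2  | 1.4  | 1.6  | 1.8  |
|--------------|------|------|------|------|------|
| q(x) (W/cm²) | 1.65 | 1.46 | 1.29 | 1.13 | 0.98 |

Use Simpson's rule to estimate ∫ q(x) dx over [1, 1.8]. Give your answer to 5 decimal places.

1.03800

h = 0.2, n = 4.
(h/3)·[y₀ + 4y₁ + 2y₂ + 4y₃ + y₄] = 0.066667·(15.57) = 1.03800.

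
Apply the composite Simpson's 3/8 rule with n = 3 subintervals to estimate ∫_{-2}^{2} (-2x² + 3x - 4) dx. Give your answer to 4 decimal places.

-26.6667

h = (2 − (-2))/3 = 1.333333.
Nodes x₀,…,x₃ = -2, -0.666667, 0.666667, 2.
f(x) = -2x² + 3x - 4: f₀=-18, f₁=-6.888889, f₂=-2.888889, f₃=-6.
(3h/8)·[f₀ + 3f₁ + 3f₂ + f₃] = 0.5·(-53.333333) = -26.6667.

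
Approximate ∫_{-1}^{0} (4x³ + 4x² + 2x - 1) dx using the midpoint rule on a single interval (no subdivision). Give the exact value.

M = (b−a)·f(-0.5) = 1·(-1.5) = -1.5.

-1.5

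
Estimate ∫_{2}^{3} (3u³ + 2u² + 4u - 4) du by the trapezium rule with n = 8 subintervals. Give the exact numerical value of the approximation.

h = (3 − 2)/8 = 0.125.
Nodes u₀,…,u₈ = 2, 2.125, 2.25, 2.375, 2.5, 2.625, 2.75, 2.875, 3.
f(u) = 3u³ + 2u² + 4u - 4: f₀=36, f₁=42.318359375, f₂=49.296875, f₃=56.970703125, f₄=65.375, f₅=74.544921875, f₆=84.515625, f₇=95.322265625, f₈=107.
(h/2)·[f₀ + 2f₁ + 2f₂ + 2f₃ + 2f₄ + 2f₅ + 2f₆ + 2f₇ + f₈] = 0.0625·(1079.6875) = 67.48046875.

67.48046875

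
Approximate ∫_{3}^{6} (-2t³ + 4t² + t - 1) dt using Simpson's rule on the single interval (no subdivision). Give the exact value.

S = (b−a)/6 · [f(3) + 4f(4.5) + f(6)] = 0.5·[(-16) + 4·(-97.75) + (-283)] = -345.

-345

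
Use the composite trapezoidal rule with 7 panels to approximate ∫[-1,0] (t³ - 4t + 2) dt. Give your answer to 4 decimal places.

3.7449

h = (0 − (-1))/7 = 0.142857.
Nodes t₀,…,t₇ = -1, -0.857143, -0.714286, -0.571429, -0.428571, -0.285714, -0.142857, 0.
f(t) = t³ - 4t + 2: f₀=5, f₁=4.798834, f₂=4.492711, f₃=4.099125, f₄=3.635569, f₅=3.119534, f₆=2.568513, f₇=2.
(h/2)·[f₀ + 2f₁ + 2f₂ + 2f₃ + 2f₄ + 2f₅ + 2f₆ + f₇] = 0.071429·(52.428571) = 3.7449.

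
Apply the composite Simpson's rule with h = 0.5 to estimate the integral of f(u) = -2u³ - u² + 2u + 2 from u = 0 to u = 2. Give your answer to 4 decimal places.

h = (2 − 0)/4 = 0.5.
Nodes u₀,…,u₄ = 0, 0.5, 1, 1.5, 2.
f(u) = -2u³ - u² + 2u + 2: f₀=2, f₁=2.5, f₂=1, f₃=-4, f₄=-14.
(h/3)·[f₀ + 4f₁ + 2f₂ + 4f₃ + f₄] = 0.166667·(-16) = -2.6667.

-2.6667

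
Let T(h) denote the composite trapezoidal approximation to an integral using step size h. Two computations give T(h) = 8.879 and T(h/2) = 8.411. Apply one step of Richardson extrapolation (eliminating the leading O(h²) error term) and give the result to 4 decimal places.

8.2550

R = (4·T(h/2) − T(h)) / 3 = (4·8.411 − 8.879)/3 = (24.765)/3 = 8.2550.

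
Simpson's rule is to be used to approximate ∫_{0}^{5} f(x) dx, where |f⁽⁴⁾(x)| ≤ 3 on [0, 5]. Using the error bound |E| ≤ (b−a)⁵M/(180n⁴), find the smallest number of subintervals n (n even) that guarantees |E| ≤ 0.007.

10

Need 9375/(180n⁴) ≤ 0.007.
n⁴ ≥ 9375/(180·0.007) = 7440.48 ⇒ n ≥ 9.2875, so the smallest even n is 10. (n must be even for Simpson's rule.)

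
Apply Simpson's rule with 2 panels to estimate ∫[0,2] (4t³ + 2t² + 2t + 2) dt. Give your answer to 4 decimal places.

h = (2 − 0)/2 = 1.
Nodes t₀,…,t₂ = 0, 1, 2.
f(t) = 4t³ + 2t² + 2t + 2: f₀=2, f₁=10, f₂=46.
(h/3)·[f₀ + 4f₁ + f₂] = 0.333333·(88) = 29.3333.

29.3333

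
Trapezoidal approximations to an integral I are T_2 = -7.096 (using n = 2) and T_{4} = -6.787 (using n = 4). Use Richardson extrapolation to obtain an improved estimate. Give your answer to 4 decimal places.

-6.6840

R = (4·T_{4} − T_2) / 3 = (4·(-6.787) − (-7.096))/3 = (-20.052)/3 = -6.6840.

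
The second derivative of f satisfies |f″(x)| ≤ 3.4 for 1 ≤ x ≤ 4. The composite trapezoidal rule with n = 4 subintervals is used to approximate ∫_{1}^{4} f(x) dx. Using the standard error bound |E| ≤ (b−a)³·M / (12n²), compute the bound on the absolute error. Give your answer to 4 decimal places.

|E| ≤ (3)³·3.4 / (12·4²) = 91.8/192 = 0.4781.

0.4781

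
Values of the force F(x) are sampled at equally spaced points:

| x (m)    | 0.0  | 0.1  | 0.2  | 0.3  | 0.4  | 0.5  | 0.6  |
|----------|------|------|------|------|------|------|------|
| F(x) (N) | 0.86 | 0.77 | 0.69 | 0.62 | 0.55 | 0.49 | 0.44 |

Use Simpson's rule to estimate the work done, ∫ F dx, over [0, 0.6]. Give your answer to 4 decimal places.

h = 0.1, n = 6.
(h/3)·[y₀ + 4y₁ + 2y₂ + 4y₃ + 2y₄ + 4y₅ + y₆] = 0.033333·(11.30) = 0.3767.

0.3767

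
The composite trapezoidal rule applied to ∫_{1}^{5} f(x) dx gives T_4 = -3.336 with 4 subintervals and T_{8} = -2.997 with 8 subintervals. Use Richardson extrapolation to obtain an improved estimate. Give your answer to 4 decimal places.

-2.8840

R = (4·T_{8} − T_4) / 3 = (4·(-2.997) − (-3.336))/3 = (-8.652)/3 = -2.8840.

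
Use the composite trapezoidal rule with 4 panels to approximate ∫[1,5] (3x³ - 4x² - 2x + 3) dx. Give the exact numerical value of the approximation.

306

h = (5 − 1)/4 = 1.
Nodes x₀,…,x₄ = 1, 2, 3, 4, 5.
f(x) = 3x³ - 4x² - 2x + 3: f₀=0, f₁=7, f₂=42, f₃=123, f₄=268.
(h/2)·[f₀ + 2f₁ + 2f₂ + 2f₃ + f₄] = 0.5·(612) = 306.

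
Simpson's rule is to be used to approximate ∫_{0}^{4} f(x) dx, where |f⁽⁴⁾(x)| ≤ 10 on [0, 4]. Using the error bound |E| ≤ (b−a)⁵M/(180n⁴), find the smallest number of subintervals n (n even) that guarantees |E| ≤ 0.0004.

Need 10240/(180n⁴) ≤ 0.0004.
n⁴ ≥ 10240/(180·0.0004) = 142222 ⇒ n ≥ 19.4197, so the smallest even n is 20. (n must be even for Simpson's rule.)

20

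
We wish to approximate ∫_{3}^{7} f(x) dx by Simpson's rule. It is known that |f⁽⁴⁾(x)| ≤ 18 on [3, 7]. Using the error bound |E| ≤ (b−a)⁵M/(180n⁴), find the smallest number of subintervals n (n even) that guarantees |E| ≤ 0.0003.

Need 18432/(180n⁴) ≤ 0.0003.
n⁴ ≥ 18432/(180·0.0003) = 341333 ⇒ n ≥ 24.1710, so the smallest even n is 26. (n must be even for Simpson's rule.)

26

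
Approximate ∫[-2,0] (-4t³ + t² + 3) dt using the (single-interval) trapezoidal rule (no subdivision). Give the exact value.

T = (b−a)/2 · [f(-2) + f(0)] = 1·[39 + 3] = 42.

42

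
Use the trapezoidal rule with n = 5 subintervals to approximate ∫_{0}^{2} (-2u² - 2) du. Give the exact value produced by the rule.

-9.44

h = (2 − 0)/5 = 0.4.
Nodes u₀,…,u₅ = 0, 0.4, 0.8, 1.2, 1.6, 2.
f(u) = -2u² - 2: f₀=-2, f₁=-2.32, f₂=-3.28, f₃=-4.88, f₄=-7.12, f₅=-10.
(h/2)·[f₀ + 2f₁ + 2f₂ + 2f₃ + 2f₄ + f₅] = 0.2·(-47.2) = -9.44.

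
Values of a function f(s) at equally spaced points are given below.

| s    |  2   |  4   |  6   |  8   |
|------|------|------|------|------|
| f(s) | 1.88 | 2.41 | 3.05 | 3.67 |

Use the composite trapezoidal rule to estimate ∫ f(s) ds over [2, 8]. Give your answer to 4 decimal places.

h = 2, n = 3.
(h/2)·[y₀ + 2y₁ + 2y₂ + y₃] = 1·(16.47) = 16.4700.

16.4700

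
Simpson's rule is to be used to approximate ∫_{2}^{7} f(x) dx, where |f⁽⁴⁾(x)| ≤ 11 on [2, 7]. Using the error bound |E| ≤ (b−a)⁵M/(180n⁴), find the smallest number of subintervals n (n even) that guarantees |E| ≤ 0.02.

10

Need 34375/(180n⁴) ≤ 0.02.
n⁴ ≥ 34375/(180·0.02) = 9548.61 ⇒ n ≥ 9.8852, so the smallest even n is 10. (n must be even for Simpson's rule.)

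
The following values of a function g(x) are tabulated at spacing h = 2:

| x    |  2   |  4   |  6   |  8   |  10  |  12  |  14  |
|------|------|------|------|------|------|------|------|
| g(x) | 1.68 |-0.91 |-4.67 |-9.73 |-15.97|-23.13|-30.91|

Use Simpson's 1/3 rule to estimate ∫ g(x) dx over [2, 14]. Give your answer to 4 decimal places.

-137.0600

h = 2, n = 6.
(h/3)·[y₀ + 4y₁ + 2y₂ + 4y₃ + 2y₄ + 4y₅ + y₆] = 0.666667·(-205.59) = -137.0600.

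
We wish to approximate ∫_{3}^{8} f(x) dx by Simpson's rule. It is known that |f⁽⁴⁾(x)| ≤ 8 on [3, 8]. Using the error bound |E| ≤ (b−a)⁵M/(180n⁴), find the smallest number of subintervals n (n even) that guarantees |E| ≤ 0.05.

8

Need 25000/(180n⁴) ≤ 0.05.
n⁴ ≥ 25000/(180·0.05) = 2777.78 ⇒ n ≥ 7.2598, so the smallest even n is 8. (n must be even for Simpson's rule.)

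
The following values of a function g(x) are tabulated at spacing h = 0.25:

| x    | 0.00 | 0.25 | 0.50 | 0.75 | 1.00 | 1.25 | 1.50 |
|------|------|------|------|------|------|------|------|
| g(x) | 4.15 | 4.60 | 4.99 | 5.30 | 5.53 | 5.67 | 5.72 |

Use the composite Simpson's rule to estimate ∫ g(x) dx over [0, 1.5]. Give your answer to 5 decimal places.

7.76583

h = 0.25, n = 6.
(h/3)·[y₀ + 4y₁ + 2y₂ + 4y₃ + 2y₄ + 4y₅ + y₆] = 0.083333·(93.19) = 7.76583.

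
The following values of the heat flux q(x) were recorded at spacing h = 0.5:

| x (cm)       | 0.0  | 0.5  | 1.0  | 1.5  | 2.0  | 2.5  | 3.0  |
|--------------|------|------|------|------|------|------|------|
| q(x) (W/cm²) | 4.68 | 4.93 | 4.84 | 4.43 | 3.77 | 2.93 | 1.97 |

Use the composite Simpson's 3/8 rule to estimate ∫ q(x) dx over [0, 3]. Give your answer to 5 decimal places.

h = 0.5, n = 6.
(3h/8)·[y₀ + 3y₁ + 3y₂ + 2y₃ + 3y₄ + 3y₅ + y₆] = 0.1875·(64.92) = 12.17250.

12.17250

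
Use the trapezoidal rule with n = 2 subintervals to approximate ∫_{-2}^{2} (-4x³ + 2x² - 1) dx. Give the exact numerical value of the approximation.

12

h = (2 − (-2))/2 = 2.
Nodes x₀,…,x₂ = -2, 0, 2.
f(x) = -4x³ + 2x² - 1: f₀=39, f₁=-1, f₂=-25.
(h/2)·[f₀ + 2f₁ + f₂] = 1·(12) = 12.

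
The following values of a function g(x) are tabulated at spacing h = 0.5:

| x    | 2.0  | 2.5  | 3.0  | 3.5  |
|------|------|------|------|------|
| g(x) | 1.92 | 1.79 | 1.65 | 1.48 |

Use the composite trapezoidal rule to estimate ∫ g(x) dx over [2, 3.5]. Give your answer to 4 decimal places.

2.5700

h = 0.5, n = 3.
(h/2)·[y₀ + 2y₁ + 2y₂ + y₃] = 0.25·(10.28) = 2.5700.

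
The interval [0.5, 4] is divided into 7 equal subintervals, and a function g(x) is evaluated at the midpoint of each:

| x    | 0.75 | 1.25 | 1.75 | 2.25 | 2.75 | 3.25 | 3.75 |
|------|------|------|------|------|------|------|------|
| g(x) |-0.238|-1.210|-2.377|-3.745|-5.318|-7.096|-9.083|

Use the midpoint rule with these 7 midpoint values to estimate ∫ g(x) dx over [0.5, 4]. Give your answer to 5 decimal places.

h = 0.5, n = 7.
h·[y(m₁) + y(m₂) + y(m₃) + y(m₄) + y(m₅) + y(m₆) + y(m₇)] = 0.5·(-29.067) = -14.53350.

-14.53350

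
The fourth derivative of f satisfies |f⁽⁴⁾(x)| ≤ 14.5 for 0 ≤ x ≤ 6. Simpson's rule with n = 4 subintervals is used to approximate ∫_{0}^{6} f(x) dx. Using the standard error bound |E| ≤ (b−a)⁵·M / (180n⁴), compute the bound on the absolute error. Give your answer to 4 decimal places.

2.4469

|E| ≤ (6)⁵·14.5 / (180·4⁴) = 112752/46080 = 2.4469.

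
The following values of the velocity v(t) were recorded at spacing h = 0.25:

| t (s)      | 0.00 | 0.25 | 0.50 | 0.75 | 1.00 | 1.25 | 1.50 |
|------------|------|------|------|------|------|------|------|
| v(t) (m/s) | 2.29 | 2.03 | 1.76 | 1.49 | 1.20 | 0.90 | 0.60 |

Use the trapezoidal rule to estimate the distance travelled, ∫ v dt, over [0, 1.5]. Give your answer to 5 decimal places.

2.20625

h = 0.25, n = 6.
(h/2)·[y₀ + 2y₁ + 2y₂ + 2y₃ + 2y₄ + 2y₅ + y₆] = 0.125·(17.65) = 2.20625.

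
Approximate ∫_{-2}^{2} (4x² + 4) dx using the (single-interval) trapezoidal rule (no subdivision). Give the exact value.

80

T = (b−a)/2 · [f(-2) + f(2)] = 2·[20 + 20] = 80.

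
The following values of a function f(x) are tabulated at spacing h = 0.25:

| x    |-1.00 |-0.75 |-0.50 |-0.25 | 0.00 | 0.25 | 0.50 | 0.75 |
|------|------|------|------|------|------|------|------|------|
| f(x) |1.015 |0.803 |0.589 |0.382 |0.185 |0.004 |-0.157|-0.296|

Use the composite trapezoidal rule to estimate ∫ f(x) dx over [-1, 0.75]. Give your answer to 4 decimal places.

h = 0.25, n = 7.
(h/2)·[y₀ + 2y₁ + 2y₂ + 2y₃ + 2y₄ + 2y₅ + 2y₆ + y₇] = 0.125·(4.331) = 0.5414.

0.5414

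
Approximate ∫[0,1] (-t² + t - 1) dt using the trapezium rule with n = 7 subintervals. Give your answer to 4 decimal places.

h = (1 − 0)/7 = 0.142857.
Nodes t₀,…,t₇ = 0, 0.142857, 0.285714, 0.428571, 0.571429, 0.714286, 0.857143, 1.
f(t) = -t² + t - 1: f₀=-1, f₁=-0.877551, f₂=-0.795918, f₃=-0.755102, f₄=-0.755102, f₅=-0.795918, f₆=-0.877551, f₇=-1.
(h/2)·[f₀ + 2f₁ + 2f₂ + 2f₃ + 2f₄ + 2f₅ + 2f₆ + f₇] = 0.071429·(-11.714286) = -0.8367.

-0.8367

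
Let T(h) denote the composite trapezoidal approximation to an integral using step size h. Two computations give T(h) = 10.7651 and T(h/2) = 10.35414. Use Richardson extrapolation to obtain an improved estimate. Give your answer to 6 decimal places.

10.217153

R = (4·T(h/2) − T(h)) / 3 = (4·10.35414 − 10.7651)/3 = (30.65146)/3 = 10.217153.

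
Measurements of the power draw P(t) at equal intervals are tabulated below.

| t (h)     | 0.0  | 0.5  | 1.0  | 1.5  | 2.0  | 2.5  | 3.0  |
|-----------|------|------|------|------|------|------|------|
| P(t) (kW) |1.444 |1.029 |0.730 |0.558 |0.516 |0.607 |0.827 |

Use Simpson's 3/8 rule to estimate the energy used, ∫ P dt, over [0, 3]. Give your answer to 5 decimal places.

2.25619

h = 0.5, n = 6.
(3h/8)·[y₀ + 3y₁ + 3y₂ + 2y₃ + 3y₄ + 3y₅ + y₆] = 0.1875·(12.033) = 2.25619.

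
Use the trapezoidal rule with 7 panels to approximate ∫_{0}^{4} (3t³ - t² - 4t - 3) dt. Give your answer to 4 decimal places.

130.3673

h = (4 − 0)/7 = 0.571429.
Nodes t₀,…,t₇ = 0, 0.571429, 1.142857, 1.714286, 2.285714, 2.857143, 3.428571, 4.
f(t) = 3t³ - t² - 4t - 3: f₀=-3, f₁=-5.052478, f₂=-4.399417, f₃=2.317784, f₄=18.457726, f₅=47.379009, f₆=92.440233, f₇=157.
(h/2)·[f₀ + 2f₁ + 2f₂ + 2f₃ + 2f₄ + 2f₅ + 2f₆ + f₇] = 0.285714·(456.285714) = 130.3673.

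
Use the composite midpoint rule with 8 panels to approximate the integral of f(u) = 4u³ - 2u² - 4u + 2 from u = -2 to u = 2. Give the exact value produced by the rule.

-2.5

h = (2 − (-2))/8 = 0.5.
Midpoints m₁,…,m₈ = -1.75, -1.25, -0.75, -0.25, 0.25, 0.75, 1.25, 1.75.
f(m₁)=-18.5625, f(m₂)=-3.9375, f(m₃)=2.1875, f(m₄)=2.8125, f(m₅)=0.9375, f(m₆)=-0.4375, f(m₇)=1.6875, f(m₈)=10.3125.
h·[f(m₁) + f(m₂) + f(m₃) + f(m₄) + f(m₅) + f(m₆) + f(m₇) + f(m₈)] = 0.5·(-5) = -2.5.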